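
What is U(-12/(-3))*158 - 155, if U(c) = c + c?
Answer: 1109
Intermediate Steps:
U(c) = 2*c
U(-12/(-3))*158 - 155 = (2*(-12/(-3)))*158 - 155 = (2*(-12*(-⅓)))*158 - 155 = (2*4)*158 - 155 = 8*158 - 155 = 1264 - 155 = 1109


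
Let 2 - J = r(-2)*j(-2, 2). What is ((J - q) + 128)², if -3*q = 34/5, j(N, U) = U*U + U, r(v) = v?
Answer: 4682896/225 ≈ 20813.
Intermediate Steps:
j(N, U) = U + U² (j(N, U) = U² + U = U + U²)
q = -34/15 (q = -34/(3*5) = -⅓*34/5 = -34/15 ≈ -2.2667)
J = 14 (J = 2 - (-2)*2*(1 + 2) = 2 - (-2)*2*3 = 2 - (-2)*6 = 2 - 1*(-12) = 2 + 12 = 14)
((J - q) + 128)² = ((14 - 1*(-34/15)) + 128)² = ((14 + 34/15) + 128)² = (244/15 + 128)² = (2164/15)² = 4682896/225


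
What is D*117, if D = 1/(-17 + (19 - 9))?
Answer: -117/7 ≈ -16.714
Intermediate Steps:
D = -1/7 (D = 1/(-17 + 10) = 1/(-7) = -1/7 ≈ -0.14286)
D*117 = -1/7*117 = -117/7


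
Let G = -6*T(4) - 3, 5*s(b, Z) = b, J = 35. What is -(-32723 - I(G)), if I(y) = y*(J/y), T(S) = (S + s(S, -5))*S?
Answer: 32758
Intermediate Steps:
s(b, Z) = b/5
T(S) = 6*S**2/5 (T(S) = (S + S/5)*S = (6*S/5)*S = 6*S**2/5)
G = -591/5 (G = -36*4**2/5 - 3 = -36*16/5 - 3 = -6*96/5 - 3 = -576/5 - 3 = -591/5 ≈ -118.20)
I(y) = 35 (I(y) = y*(35/y) = 35)
-(-32723 - I(G)) = -(-32723 - 1*35) = -(-32723 - 35) = -1*(-32758) = 32758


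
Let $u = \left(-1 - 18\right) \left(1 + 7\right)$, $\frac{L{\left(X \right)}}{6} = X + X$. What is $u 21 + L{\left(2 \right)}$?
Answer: $-3168$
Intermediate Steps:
$L{\left(X \right)} = 12 X$ ($L{\left(X \right)} = 6 \left(X + X\right) = 6 \cdot 2 X = 12 X$)
$u = -152$ ($u = \left(-19\right) 8 = -152$)
$u 21 + L{\left(2 \right)} = \left(-152\right) 21 + 12 \cdot 2 = -3192 + 24 = -3168$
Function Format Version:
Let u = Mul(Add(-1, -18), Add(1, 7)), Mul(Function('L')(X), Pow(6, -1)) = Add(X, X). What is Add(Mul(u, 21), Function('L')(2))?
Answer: -3168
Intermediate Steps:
Function('L')(X) = Mul(12, X) (Function('L')(X) = Mul(6, Add(X, X)) = Mul(6, Mul(2, X)) = Mul(12, X))
u = -152 (u = Mul(-19, 8) = -152)
Add(Mul(u, 21), Function('L')(2)) = Add(Mul(-152, 21), Mul(12, 2)) = Add(-3192, 24) = -3168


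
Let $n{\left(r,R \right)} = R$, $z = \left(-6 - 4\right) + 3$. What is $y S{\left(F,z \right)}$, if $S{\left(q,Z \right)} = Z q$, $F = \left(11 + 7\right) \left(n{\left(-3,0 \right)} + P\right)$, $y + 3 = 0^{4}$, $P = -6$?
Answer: $-2268$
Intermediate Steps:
$z = -7$ ($z = -10 + 3 = -7$)
$y = -3$ ($y = -3 + 0^{4} = -3 + 0 = -3$)
$F = -108$ ($F = \left(11 + 7\right) \left(0 - 6\right) = 18 \left(-6\right) = -108$)
$y S{\left(F,z \right)} = - 3 \left(\left(-7\right) \left(-108\right)\right) = \left(-3\right) 756 = -2268$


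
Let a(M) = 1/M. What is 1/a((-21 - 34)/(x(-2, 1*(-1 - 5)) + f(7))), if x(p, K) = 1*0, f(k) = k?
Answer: -55/7 ≈ -7.8571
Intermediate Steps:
x(p, K) = 0
1/a((-21 - 34)/(x(-2, 1*(-1 - 5)) + f(7))) = 1/(1/((-21 - 34)/(0 + 7))) = 1/(1/(-55/7)) = 1/(-7/55) = -55/7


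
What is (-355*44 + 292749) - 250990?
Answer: 26139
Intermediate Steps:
(-355*44 + 292749) - 250990 = (-15620 + 292749) - 250990 = 277129 - 250990 = 26139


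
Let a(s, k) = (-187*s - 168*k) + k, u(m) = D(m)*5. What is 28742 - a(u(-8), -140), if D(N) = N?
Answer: -2118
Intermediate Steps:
u(m) = 5*m (u(m) = m*5 = 5*m)
a(s, k) = -187*s - 167*k
28742 - a(u(-8), -140) = 28742 - (-935*(-8) - 167*(-140)) = 28742 - (-187*(-40) + 23380) = 28742 - (7480 + 23380) = 28742 - 1*30860 = 28742 - 30860 = -2118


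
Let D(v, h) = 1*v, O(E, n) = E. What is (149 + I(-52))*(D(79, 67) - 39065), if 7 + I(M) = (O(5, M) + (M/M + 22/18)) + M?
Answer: -34112750/9 ≈ -3.7903e+6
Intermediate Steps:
D(v, h) = v
I(M) = 2/9 + M (I(M) = -7 + ((5 + (M/M + 22/18)) + M) = -7 + ((5 + (1 + 22*(1/18))) + M) = -7 + ((5 + (1 + 11/9)) + M) = -7 + ((5 + 20/9) + M) = -7 + (65/9 + M) = 2/9 + M)
(149 + I(-52))*(D(79, 67) - 39065) = (149 + (2/9 - 52))*(79 - 39065) = (149 - 466/9)*(-38986) = (875/9)*(-38986) = -34112750/9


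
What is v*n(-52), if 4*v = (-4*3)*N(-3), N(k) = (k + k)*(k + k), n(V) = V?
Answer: 5616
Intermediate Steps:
N(k) = 4*k**2 (N(k) = (2*k)*(2*k) = 4*k**2)
v = -108 (v = ((-4*3)*(4*(-3)**2))/4 = (-48*9)/4 = (-12*36)/4 = (1/4)*(-432) = -108)
v*n(-52) = -108*(-52) = 5616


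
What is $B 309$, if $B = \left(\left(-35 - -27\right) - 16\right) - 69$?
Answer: $-28737$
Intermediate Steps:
$B = -93$ ($B = \left(\left(-35 + 27\right) - 16\right) - 69 = \left(-8 - 16\right) - 69 = -24 - 69 = -93$)
$B 309 = \left(-93\right) 309 = -28737$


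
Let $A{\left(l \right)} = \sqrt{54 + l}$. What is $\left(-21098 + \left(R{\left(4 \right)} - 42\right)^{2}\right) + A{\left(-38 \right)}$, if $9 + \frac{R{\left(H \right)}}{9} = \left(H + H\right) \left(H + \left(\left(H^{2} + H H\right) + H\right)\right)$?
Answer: $7579955$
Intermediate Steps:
$R{\left(H \right)} = -81 + 18 H \left(2 H + 2 H^{2}\right)$ ($R{\left(H \right)} = -81 + 9 \left(H + H\right) \left(H + \left(\left(H^{2} + H H\right) + H\right)\right) = -81 + 9 \cdot 2 H \left(H + \left(\left(H^{2} + H^{2}\right) + H\right)\right) = -81 + 9 \cdot 2 H \left(H + \left(2 H^{2} + H\right)\right) = -81 + 9 \cdot 2 H \left(H + \left(H + 2 H^{2}\right)\right) = -81 + 9 \cdot 2 H \left(2 H + 2 H^{2}\right) = -81 + 18 H \left(2 H + 2 H^{2}\right)$)
$\left(-21098 + \left(R{\left(4 \right)} - 42\right)^{2}\right) + A{\left(-38 \right)} = \left(-21098 + \left(\left(-81 + 36 \cdot 4^{2} + 36 \cdot 4^{3}\right) - 42\right)^{2}\right) + \sqrt{54 - 38} = \left(-21098 + \left(\left(-81 + 36 \cdot 16 + 36 \cdot 64\right) - 42\right)^{2}\right) + \sqrt{16} = \left(-21098 + \left(\left(-81 + 576 + 2304\right) - 42\right)^{2}\right) + 4 = \left(-21098 + \left(2799 - 42\right)^{2}\right) + 4 = \left(-21098 + 2757^{2}\right) + 4 = \left(-21098 + 7601049\right) + 4 = 7579951 + 4 = 7579955$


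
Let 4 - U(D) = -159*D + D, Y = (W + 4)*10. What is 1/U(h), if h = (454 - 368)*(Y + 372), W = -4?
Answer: 1/5054740 ≈ 1.9783e-7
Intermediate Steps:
Y = 0 (Y = (-4 + 4)*10 = 0*10 = 0)
h = 31992 (h = (454 - 368)*(0 + 372) = 86*372 = 31992)
U(D) = 4 + 158*D (U(D) = 4 - (-159*D + D) = 4 - (-158)*D = 4 + 158*D)
1/U(h) = 1/(4 + 158*31992) = 1/(4 + 5054736) = 1/5054740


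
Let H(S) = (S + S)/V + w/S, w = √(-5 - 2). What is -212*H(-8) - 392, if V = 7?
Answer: 648/7 + 53*I*√7/2 ≈ 92.571 + 70.112*I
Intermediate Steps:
w = I*√7 (w = √(-7) = I*√7 ≈ 2.6458*I)
H(S) = 2*S/7 + I*√7/S (H(S) = (S + S)/7 + (I*√7)/S = (2*S)*(⅐) + I*√7/S = 2*S/7 + I*√7/S)
-212*H(-8) - 392 = -212*((2/7)*(-8) + I*√7/(-8)) - 392 = -212*(-16/7 + I*√7*(-⅛)) - 392 = -212*(-16/7 - I*√7/8) - 392 = (3392/7 + 53*I*√7/2) - 392 = 648/7 + 53*I*√7/2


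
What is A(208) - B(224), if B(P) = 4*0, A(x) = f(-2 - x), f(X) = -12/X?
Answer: 2/35 ≈ 0.057143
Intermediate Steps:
A(x) = -12/(-2 - x)
B(P) = 0
A(208) - B(224) = 12/(2 + 208) - 1*0 = 12/210 + 0 = 12*(1/210) + 0 = 2/35 + 0 = 2/35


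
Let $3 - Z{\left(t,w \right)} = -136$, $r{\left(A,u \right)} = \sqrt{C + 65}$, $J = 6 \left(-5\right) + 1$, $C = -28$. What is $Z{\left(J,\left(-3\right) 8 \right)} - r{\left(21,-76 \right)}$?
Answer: $139 - \sqrt{37} \approx 132.92$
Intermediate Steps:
$J = -29$ ($J = -30 + 1 = -29$)
$r{\left(A,u \right)} = \sqrt{37}$ ($r{\left(A,u \right)} = \sqrt{-28 + 65} = \sqrt{37}$)
$Z{\left(t,w \right)} = 139$ ($Z{\left(t,w \right)} = 3 - -136 = 3 + 136 = 139$)
$Z{\left(J,\left(-3\right) 8 \right)} - r{\left(21,-76 \right)} = 139 - \sqrt{37}$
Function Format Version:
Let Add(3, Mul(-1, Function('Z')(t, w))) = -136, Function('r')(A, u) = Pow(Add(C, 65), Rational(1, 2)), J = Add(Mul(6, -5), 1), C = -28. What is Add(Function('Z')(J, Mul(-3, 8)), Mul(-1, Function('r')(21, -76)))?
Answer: Add(139, Mul(-1, Pow(37, Rational(1, 2)))) ≈ 132.92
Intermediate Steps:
J = -29 (J = Add(-30, 1) = -29)
Function('r')(A, u) = Pow(37, Rational(1, 2)) (Function('r')(A, u) = Pow(Add(-28, 65), Rational(1, 2)) = Pow(37, Rational(1, 2)))
Function('Z')(t, w) = 139 (Function('Z')(t, w) = Add(3, Mul(-1, -136)) = Add(3, 136) = 139)
Add(Function('Z')(J, Mul(-3, 8)), Mul(-1, Function('r')(21, -76))) = Add(139, Mul(-1, Pow(37, Rational(1, 2))))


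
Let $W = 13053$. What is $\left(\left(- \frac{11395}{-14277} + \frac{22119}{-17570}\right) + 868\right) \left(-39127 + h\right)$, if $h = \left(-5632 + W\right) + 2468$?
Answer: $- \frac{1060459909786211}{41807815} \approx -2.5365 \cdot 10^{7}$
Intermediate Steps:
$h = 9889$ ($h = \left(-5632 + 13053\right) + 2468 = 7421 + 2468 = 9889$)
$\left(\left(- \frac{11395}{-14277} + \frac{22119}{-17570}\right) + 868\right) \left(-39127 + h\right) = \left(\left(- \frac{11395}{-14277} + \frac{22119}{-17570}\right) + 868\right) \left(-39127 + 9889\right) = \left(\left(\left(-11395\right) \left(- \frac{1}{14277}\right) + 22119 \left(- \frac{1}{17570}\right)\right) + 868\right) \left(-29238\right) = \left(\left(\frac{11395}{14277} - \frac{22119}{17570}\right) + 868\right) \left(-29238\right) = \left(- \frac{115582813}{250846890} + 868\right) \left(-29238\right) = \frac{217619517707}{250846890} \left(-29238\right) = - \frac{1060459909786211}{41807815}$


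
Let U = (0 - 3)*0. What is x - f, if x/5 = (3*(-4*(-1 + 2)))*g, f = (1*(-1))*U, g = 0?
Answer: 0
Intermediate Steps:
U = 0 (U = -3*0 = 0)
f = 0 (f = (1*(-1))*0 = -1*0 = 0)
x = 0 (x = 5*((3*(-4*(-1 + 2)))*0) = 5*((3*(-4*1))*0) = 5*((3*(-4))*0) = 5*(-12*0) = 5*0 = 0)
x - f = 0 - 1*0 = 0 + 0 = 0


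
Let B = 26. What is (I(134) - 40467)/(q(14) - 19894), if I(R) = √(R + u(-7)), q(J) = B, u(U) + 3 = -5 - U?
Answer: 40467/19868 - √133/19868 ≈ 2.0362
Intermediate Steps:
u(U) = -8 - U (u(U) = -3 + (-5 - U) = -8 - U)
q(J) = 26
I(R) = √(-1 + R) (I(R) = √(R + (-8 - 1*(-7))) = √(R + (-8 + 7)) = √(R - 1) = √(-1 + R))
(I(134) - 40467)/(q(14) - 19894) = (√(-1 + 134) - 40467)/(26 - 19894) = (√133 - 40467)/(-19868) = (-40467 + √133)*(-1/19868) = 40467/19868 - √133/19868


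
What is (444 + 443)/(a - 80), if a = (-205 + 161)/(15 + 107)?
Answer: -54107/4902 ≈ -11.038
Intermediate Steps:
a = -22/61 (a = -44/122 = -44*1/122 = -22/61 ≈ -0.36066)
(444 + 443)/(a - 80) = (444 + 443)/(-22/61 - 80) = 887/(-4902/61) = 887*(-61/4902) = -54107/4902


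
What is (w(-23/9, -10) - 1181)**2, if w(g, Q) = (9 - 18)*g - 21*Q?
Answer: 898704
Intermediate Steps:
w(g, Q) = -21*Q - 9*g (w(g, Q) = -9*g - 21*Q = -21*Q - 9*g)
(w(-23/9, -10) - 1181)**2 = ((-21*(-10) - (-207)/9) - 1181)**2 = ((210 - (-207)/9) - 1181)**2 = ((210 - 9*(-23/9)) - 1181)**2 = ((210 + 23) - 1181)**2 = (233 - 1181)**2 = (-948)**2 = 898704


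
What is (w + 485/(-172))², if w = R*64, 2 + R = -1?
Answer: 1122853081/29584 ≈ 37955.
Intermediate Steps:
R = -3 (R = -2 - 1 = -3)
w = -192 (w = -3*64 = -192)
(w + 485/(-172))² = (-192 + 485/(-172))² = (-192 + 485*(-1/172))² = (-192 - 485/172)² = (-33509/172)² = 1122853081/29584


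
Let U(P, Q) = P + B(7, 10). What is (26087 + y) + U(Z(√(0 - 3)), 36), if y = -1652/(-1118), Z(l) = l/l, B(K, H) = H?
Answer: 14589608/559 ≈ 26099.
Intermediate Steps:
Z(l) = 1
y = 826/559 (y = -1652*(-1/1118) = 826/559 ≈ 1.4776)
U(P, Q) = 10 + P (U(P, Q) = P + 10 = 10 + P)
(26087 + y) + U(Z(√(0 - 3)), 36) = (26087 + 826/559) + (10 + 1) = 14583459/559 + 11 = 14589608/559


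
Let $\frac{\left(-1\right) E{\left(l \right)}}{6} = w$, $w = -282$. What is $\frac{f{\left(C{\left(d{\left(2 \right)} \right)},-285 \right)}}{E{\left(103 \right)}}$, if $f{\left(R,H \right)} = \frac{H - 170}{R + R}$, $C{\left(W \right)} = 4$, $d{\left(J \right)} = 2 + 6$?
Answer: $- \frac{455}{13536} \approx -0.033614$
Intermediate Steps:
$d{\left(J \right)} = 8$
$E{\left(l \right)} = 1692$ ($E{\left(l \right)} = \left(-6\right) \left(-282\right) = 1692$)
$f{\left(R,H \right)} = \frac{-170 + H}{2 R}$
$\frac{f{\left(C{\left(d{\left(2 \right)} \right)},-285 \right)}}{E{\left(103 \right)}} = \frac{\frac{1}{2} \cdot \frac{1}{4} \left(-170 - 285\right)}{1692} = \frac{1}{2} \cdot \frac{1}{4} \left(-455\right) \frac{1}{1692} = \left(- \frac{455}{8}\right) \frac{1}{1692} = - \frac{455}{13536}$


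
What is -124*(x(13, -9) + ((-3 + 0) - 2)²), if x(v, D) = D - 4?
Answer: -1488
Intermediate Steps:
x(v, D) = -4 + D
-124*(x(13, -9) + ((-3 + 0) - 2)²) = -124*((-4 - 9) + ((-3 + 0) - 2)²) = -124*(-13 + (-3 - 2)²) = -124*(-13 + (-5)²) = -124*(-13 + 25) = -124*12 = -1488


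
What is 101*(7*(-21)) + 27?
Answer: -14820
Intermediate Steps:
101*(7*(-21)) + 27 = 101*(-147) + 27 = -14847 + 27 = -14820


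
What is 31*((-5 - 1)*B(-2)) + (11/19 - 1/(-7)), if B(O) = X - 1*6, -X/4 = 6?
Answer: 742236/133 ≈ 5580.7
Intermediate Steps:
X = -24 (X = -4*6 = -24)
B(O) = -30 (B(O) = -24 - 1*6 = -24 - 6 = -30)
31*((-5 - 1)*B(-2)) + (11/19 - 1/(-7)) = 31*((-5 - 1)*(-30)) + (11/19 - 1/(-7)) = 31*(-6*(-30)) + (11*(1/19) - 1*(-⅐)) = 31*180 + (11/19 + ⅐) = 5580 + 96/133 = 742236/133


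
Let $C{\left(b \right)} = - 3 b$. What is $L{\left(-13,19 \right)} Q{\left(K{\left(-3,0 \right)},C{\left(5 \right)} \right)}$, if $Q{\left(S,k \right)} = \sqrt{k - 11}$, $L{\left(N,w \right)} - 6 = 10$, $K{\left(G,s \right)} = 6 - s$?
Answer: $16 i \sqrt{26} \approx 81.584 i$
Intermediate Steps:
$L{\left(N,w \right)} = 16$ ($L{\left(N,w \right)} = 6 + 10 = 16$)
$Q{\left(S,k \right)} = \sqrt{-11 + k}$
$L{\left(-13,19 \right)} Q{\left(K{\left(-3,0 \right)},C{\left(5 \right)} \right)} = 16 \sqrt{-11 - 15} = 16 \sqrt{-26} = 16 i \sqrt{26}$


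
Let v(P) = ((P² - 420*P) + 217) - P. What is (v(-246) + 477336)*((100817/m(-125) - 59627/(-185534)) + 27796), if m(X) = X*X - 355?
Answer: 2527033868086691324/141655209 ≈ 1.7839e+10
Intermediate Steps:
m(X) = -355 + X² (m(X) = X² - 355 = -355 + X²)
v(P) = 217 + P² - 421*P (v(P) = (217 + P² - 420*P) - P = 217 + P² - 421*P)
(v(-246) + 477336)*((100817/m(-125) - 59627/(-185534)) + 27796) = ((217 + (-246)² - 421*(-246)) + 477336)*((100817/(-355 + (-125)²) - 59627/(-185534)) + 27796) = ((217 + 60516 + 103566) + 477336)*((100817/(-355 + 15625) - 59627*(-1/185534)) + 27796) = (164299 + 477336)*((100817/15270 + 59627/185534) + 27796) = 641635*((100817*(1/15270) + 59627/185534) + 27796) = 641635*((100817/15270 + 59627/185534) + 27796) = 641635*(4903871392/708276045 + 27796) = 641635*(19692144818212/708276045) = 2527033868086691324/141655209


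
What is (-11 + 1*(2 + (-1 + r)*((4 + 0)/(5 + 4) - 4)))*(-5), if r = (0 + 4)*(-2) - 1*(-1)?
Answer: -875/9 ≈ -97.222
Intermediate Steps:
r = -7 (r = 4*(-2) + 1 = -8 + 1 = -7)
(-11 + 1*(2 + (-1 + r)*((4 + 0)/(5 + 4) - 4)))*(-5) = (-11 + 1*(2 + (-1 - 7)*((4 + 0)/(5 + 4) - 4)))*(-5) = (-11 + 1*(2 - 8*(4/9 - 4)))*(-5) = (-11 + 1*(2 - 8*(-32/9)))*(-5) = (-11 + 1*(2 + 256/9))*(-5) = (-11 + 1*(274/9))*(-5) = (-11 + 274/9)*(-5) = (175/9)*(-5) = -875/9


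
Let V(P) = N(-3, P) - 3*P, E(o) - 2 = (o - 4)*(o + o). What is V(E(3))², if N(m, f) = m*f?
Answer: 576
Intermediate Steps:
N(m, f) = f*m
E(o) = 2 + 2*o*(-4 + o) (E(o) = 2 + (o - 4)*(o + o) = 2 + (-4 + o)*(2*o) = 2 + 2*o*(-4 + o))
V(P) = -6*P (V(P) = P*(-3) - 3*P = -3*P - 3*P = -6*P)
V(E(3))² = (-6*(2 - 8*3 + 2*3²))² = (-6*(2 - 24 + 2*9))² = (-6*(2 - 24 + 18))² = (-6*(-4))² = 24² = 576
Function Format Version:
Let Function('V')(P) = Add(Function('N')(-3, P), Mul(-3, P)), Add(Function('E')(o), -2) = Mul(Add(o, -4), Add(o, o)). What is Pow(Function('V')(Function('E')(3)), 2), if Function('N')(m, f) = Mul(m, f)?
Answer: 576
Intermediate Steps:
Function('N')(m, f) = Mul(f, m)
Function('E')(o) = Add(2, Mul(2, o, Add(-4, o))) (Function('E')(o) = Add(2, Mul(Add(o, -4), Add(o, o))) = Add(2, Mul(Add(-4, o), Mul(2, o))) = Add(2, Mul(2, o, Add(-4, o))))
Function('V')(P) = Mul(-6, P) (Function('V')(P) = Add(Mul(P, -3), Mul(-3, P)) = Add(Mul(-3, P), Mul(-3, P)) = Mul(-6, P))
Pow(Function('V')(Function('E')(3)), 2) = Pow(Mul(-6, Add(2, Mul(-8, 3), Mul(2, Pow(3, 2)))), 2) = Pow(Mul(-6, Add(2, -24, Mul(2, 9))), 2) = Pow(Mul(-6, Add(2, -24, 18)), 2) = Pow(Mul(-6, -4), 2) = Pow(24, 2) = 576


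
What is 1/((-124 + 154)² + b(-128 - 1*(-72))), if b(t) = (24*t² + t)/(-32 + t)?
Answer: 11/499 ≈ 0.022044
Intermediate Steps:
b(t) = (t + 24*t²)/(-32 + t)
1/((-124 + 154)² + b(-128 - 1*(-72))) = 1/((-124 + 154)² + (-128 - 1*(-72))*(1 + 24*(-128 - 1*(-72)))/(-32 + (-128 - 1*(-72)))) = 1/(30² + (-128 + 72)*(1 + 24*(-128 + 72))/(-32 + (-128 + 72))) = 1/(900 - 56*(1 + 24*(-56))/(-32 - 56)) = 1/(900 - 56*(1 - 1344)/(-88)) = 1/(900 - 56*(-1/88)*(-1343)) = 1/(900 - 9401/11) = 1/(499/11) = 11/499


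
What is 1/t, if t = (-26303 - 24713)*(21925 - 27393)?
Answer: 1/278955488 ≈ 3.5848e-9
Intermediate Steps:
t = 278955488 (t = -51016*(-5468) = 278955488)
1/t = 1/278955488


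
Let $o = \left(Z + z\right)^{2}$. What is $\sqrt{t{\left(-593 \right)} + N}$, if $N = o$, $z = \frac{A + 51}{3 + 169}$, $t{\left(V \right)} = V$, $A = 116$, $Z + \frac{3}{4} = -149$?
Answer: $\frac{\sqrt{159326197}}{86} \approx 146.77$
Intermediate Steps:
$Z = - \frac{599}{4}$ ($Z = - \frac{3}{4} - 149 = - \frac{599}{4} \approx -149.75$)
$z = \frac{167}{172}$ ($z = \frac{116 + 51}{3 + 169} = \frac{167}{172} \approx 0.97093$)
$o = \frac{163712025}{7396}$ ($o = \left(- \frac{599}{4} + \frac{167}{172}\right)^{2} = \left(- \frac{12795}{86}\right)^{2} = \frac{163712025}{7396} \approx 22135.0$)
$N = \frac{163712025}{7396} \approx 22135.0$
$\sqrt{t{\left(-593 \right)} + N} = \sqrt{-593 + \frac{163712025}{7396}} = \sqrt{\frac{159326197}{7396}} = \frac{\sqrt{159326197}}{86}$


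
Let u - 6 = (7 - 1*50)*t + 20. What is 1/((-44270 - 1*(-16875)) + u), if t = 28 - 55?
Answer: -1/26208 ≈ -3.8156e-5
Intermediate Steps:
t = -27
u = 1187 (u = 6 + ((7 - 1*50)*(-27) + 20) = 6 + ((7 - 50)*(-27) + 20) = 6 + (-43*(-27) + 20) = 6 + (1161 + 20) = 6 + 1181 = 1187)
1/((-44270 - 1*(-16875)) + u) = 1/((-44270 - 1*(-16875)) + 1187) = 1/((-44270 + 16875) + 1187) = 1/(-27395 + 1187) = 1/(-26208) = -1/26208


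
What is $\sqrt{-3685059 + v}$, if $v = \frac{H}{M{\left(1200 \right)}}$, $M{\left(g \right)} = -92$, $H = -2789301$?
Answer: $\frac{i \sqrt{7733430921}}{46} \approx 1911.7 i$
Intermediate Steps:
$v = \frac{2789301}{92}$ ($v = - \frac{2789301}{-92} = \left(-2789301\right) \left(- \frac{1}{92}\right) = \frac{2789301}{92} \approx 30319.0$)
$\sqrt{-3685059 + v} = \sqrt{-3685059 + \frac{2789301}{92}} = \sqrt{- \frac{336236127}{92}} = \frac{i \sqrt{7733430921}}{46}$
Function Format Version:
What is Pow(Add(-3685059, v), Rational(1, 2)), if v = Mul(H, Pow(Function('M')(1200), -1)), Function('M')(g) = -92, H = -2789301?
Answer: Mul(Rational(1, 46), I, Pow(7733430921, Rational(1, 2))) ≈ Mul(1911.7, I)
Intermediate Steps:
v = Rational(2789301, 92) (v = Mul(-2789301, Pow(-92, -1)) = Mul(-2789301, Rational(-1, 92)) = Rational(2789301, 92) ≈ 30319.)
Pow(Add(-3685059, v), Rational(1, 2)) = Pow(Add(-3685059, Rational(2789301, 92)), Rational(1, 2)) = Pow(Rational(-336236127, 92), Rational(1, 2)) = Mul(Rational(1, 46), I, Pow(7733430921, Rational(1, 2)))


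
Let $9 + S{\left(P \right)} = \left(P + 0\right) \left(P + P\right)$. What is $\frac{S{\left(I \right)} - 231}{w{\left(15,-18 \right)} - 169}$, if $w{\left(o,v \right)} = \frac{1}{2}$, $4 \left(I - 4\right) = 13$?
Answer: $\frac{1079}{1348} \approx 0.80045$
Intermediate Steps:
$I = \frac{29}{4}$ ($I = 4 + \frac{1}{4} \cdot 13 = 4 + \frac{13}{4} = \frac{29}{4} \approx 7.25$)
$w{\left(o,v \right)} = \frac{1}{2}$
$S{\left(P \right)} = -9 + 2 P^{2}$ ($S{\left(P \right)} = -9 + \left(P + 0\right) \left(P + P\right) = -9 + P 2 P = -9 + 2 P^{2}$)
$\frac{S{\left(I \right)} - 231}{w{\left(15,-18 \right)} - 169} = \frac{\left(-9 + 2 \left(\frac{29}{4}\right)^{2}\right) - 231}{\frac{1}{2} - 169} = \frac{\left(-9 + 2 \cdot \frac{841}{16}\right) - 231}{- \frac{337}{2}} = \left(\left(-9 + \frac{841}{8}\right) - 231\right) \left(- \frac{2}{337}\right) = \left(\frac{769}{8} - 231\right) \left(- \frac{2}{337}\right) = \left(- \frac{1079}{8}\right) \left(- \frac{2}{337}\right) = \frac{1079}{1348}$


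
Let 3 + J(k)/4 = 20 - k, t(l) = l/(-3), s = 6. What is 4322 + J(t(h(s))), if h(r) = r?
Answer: 4398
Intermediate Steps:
t(l) = -l/3 (t(l) = l*(-1/3) = -l/3)
J(k) = 68 - 4*k (J(k) = -12 + 4*(20 - k) = -12 + (80 - 4*k) = 68 - 4*k)
4322 + J(t(h(s))) = 4322 + (68 - (-4)*6/3) = 4322 + (68 - 4*(-2)) = 4322 + (68 + 8) = 4322 + 76 = 4398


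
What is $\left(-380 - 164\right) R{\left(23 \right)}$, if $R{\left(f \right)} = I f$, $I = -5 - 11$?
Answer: $200192$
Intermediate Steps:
$I = -16$
$R{\left(f \right)} = - 16 f$
$\left(-380 - 164\right) R{\left(23 \right)} = \left(-380 - 164\right) \left(\left(-16\right) 23\right) = \left(-544\right) \left(-368\right) = 200192$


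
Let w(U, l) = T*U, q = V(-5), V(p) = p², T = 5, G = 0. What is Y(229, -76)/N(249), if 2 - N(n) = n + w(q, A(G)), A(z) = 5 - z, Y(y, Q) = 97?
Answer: -97/372 ≈ -0.26075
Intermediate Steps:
q = 25 (q = (-5)² = 25)
w(U, l) = 5*U
N(n) = -123 - n (N(n) = 2 - (n + 5*25) = 2 - (n + 125) = 2 - (125 + n) = 2 + (-125 - n) = -123 - n)
Y(229, -76)/N(249) = 97/(-123 - 1*249) = 97/(-123 - 249) = 97/(-372) = 97*(-1/372) = -97/372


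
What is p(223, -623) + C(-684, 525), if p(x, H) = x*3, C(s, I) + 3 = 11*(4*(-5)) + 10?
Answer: 456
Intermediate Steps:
C(s, I) = -213 (C(s, I) = -3 + (11*(4*(-5)) + 10) = -3 + (11*(-20) + 10) = -3 + (-220 + 10) = -3 - 210 = -213)
p(x, H) = 3*x
p(223, -623) + C(-684, 525) = 3*223 - 213 = 669 - 213 = 456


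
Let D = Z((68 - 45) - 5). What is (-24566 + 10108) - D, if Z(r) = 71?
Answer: -14529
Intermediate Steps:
D = 71
(-24566 + 10108) - D = (-24566 + 10108) - 1*71 = -14458 - 71 = -14529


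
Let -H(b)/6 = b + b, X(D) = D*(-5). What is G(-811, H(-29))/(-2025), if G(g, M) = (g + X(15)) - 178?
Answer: 1064/2025 ≈ 0.52543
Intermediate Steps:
X(D) = -5*D
H(b) = -12*b (H(b) = -6*(b + b) = -12*b)
G(g, M) = -253 + g (G(g, M) = (g - 5*15) - 178 = (g - 75) - 178 = (-75 + g) - 178 = -253 + g)
G(-811, H(-29))/(-2025) = (-253 - 811)/(-2025) = -1064*(-1/2025) = 1064/2025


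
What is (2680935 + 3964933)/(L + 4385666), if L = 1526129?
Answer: 6645868/5911795 ≈ 1.1242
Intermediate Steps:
(2680935 + 3964933)/(L + 4385666) = (2680935 + 3964933)/(1526129 + 4385666) = 6645868/5911795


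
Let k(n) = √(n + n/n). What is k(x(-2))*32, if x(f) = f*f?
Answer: 32*√5 ≈ 71.554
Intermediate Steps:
x(f) = f²
k(n) = √(1 + n) (k(n) = √(n + 1) = √(1 + n))
k(x(-2))*32 = √(1 + (-2)²)*32 = √(1 + 4)*32 = √5*32 = 32*√5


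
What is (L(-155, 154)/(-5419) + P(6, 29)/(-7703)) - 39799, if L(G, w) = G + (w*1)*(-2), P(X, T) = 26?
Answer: -1661308600448/41742557 ≈ -39799.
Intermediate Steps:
L(G, w) = G - 2*w (L(G, w) = G + w*(-2) = G - 2*w)
(L(-155, 154)/(-5419) + P(6, 29)/(-7703)) - 39799 = ((-155 - 2*154)/(-5419) + 26/(-7703)) - 39799 = ((-155 - 308)*(-1/5419) + 26*(-1/7703)) - 39799 = (-463*(-1/5419) - 26/7703) - 39799 = (463/5419 - 26/7703) - 39799 = 3425595/41742557 - 39799 = -1661308600448/41742557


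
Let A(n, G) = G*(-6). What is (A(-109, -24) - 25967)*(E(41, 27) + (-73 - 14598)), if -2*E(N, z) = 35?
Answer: 758602271/2 ≈ 3.7930e+8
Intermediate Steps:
E(N, z) = -35/2 (E(N, z) = -½*35 = -35/2)
A(n, G) = -6*G
(A(-109, -24) - 25967)*(E(41, 27) + (-73 - 14598)) = (-6*(-24) - 25967)*(-35/2 + (-73 - 14598)) = (144 - 25967)*(-35/2 - 14671) = -25823*(-29377/2) = 758602271/2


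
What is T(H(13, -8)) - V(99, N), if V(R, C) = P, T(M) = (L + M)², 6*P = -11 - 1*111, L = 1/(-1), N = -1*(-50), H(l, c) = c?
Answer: 304/3 ≈ 101.33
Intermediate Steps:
N = 50
L = -1
P = -61/3 (P = (-11 - 1*111)/6 = (-11 - 111)/6 = (⅙)*(-122) = -61/3 ≈ -20.333)
T(M) = (-1 + M)²
V(R, C) = -61/3
T(H(13, -8)) - V(99, N) = (-1 - 8)² - 1*(-61/3) = (-9)² + 61/3 = 81 + 61/3 = 304/3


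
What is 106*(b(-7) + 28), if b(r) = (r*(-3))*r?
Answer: -12614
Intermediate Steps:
b(r) = -3*r² (b(r) = (-3*r)*r = -3*r²)
106*(b(-7) + 28) = 106*(-3*(-7)² + 28) = 106*(-3*49 + 28) = 106*(-147 + 28) = 106*(-119) = -12614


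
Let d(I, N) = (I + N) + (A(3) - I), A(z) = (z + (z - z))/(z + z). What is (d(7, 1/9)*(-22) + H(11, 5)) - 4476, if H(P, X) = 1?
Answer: -40396/9 ≈ -4488.4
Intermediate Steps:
A(z) = ½ (A(z) = (z + 0)/((2*z)) = z*(1/(2*z)) = ½)
d(I, N) = ½ + N (d(I, N) = (I + N) + (½ - I) = ½ + N)
(d(7, 1/9)*(-22) + H(11, 5)) - 4476 = ((½ + 1/9)*(-22) + 1) - 4476 = ((½ + ⅑)*(-22) + 1) - 4476 = ((11/18)*(-22) + 1) - 4476 = (-121/9 + 1) - 4476 = -112/9 - 4476 = -40396/9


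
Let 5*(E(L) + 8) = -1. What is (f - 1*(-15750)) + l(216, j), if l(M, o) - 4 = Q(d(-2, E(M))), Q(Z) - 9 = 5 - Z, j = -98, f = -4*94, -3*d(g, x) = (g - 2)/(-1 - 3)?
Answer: 46177/3 ≈ 15392.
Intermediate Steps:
E(L) = -41/5 (E(L) = -8 + (1/5)*(-1) = -8 - 1/5 = -41/5)
d(g, x) = -1/6 + g/12 (d(g, x) = -(g - 2)/(3*(-1 - 3)) = -(-2 + g)/(3*(-4)) = -(-2 + g)*(-1)/(3*4) = -(1/2 - g/4)/3 = -1/6 + g/12)
f = -376
Q(Z) = 14 - Z (Q(Z) = 9 + (5 - Z) = 14 - Z)
l(M, o) = 55/3 (l(M, o) = 4 + (14 - (-1/6 + (1/12)*(-2))) = 4 + (14 - (-1/6 - 1/6)) = 4 + (14 - 1*(-1/3)) = 4 + (14 + 1/3) = 4 + 43/3 = 55/3)
(f - 1*(-15750)) + l(216, j) = (-376 - 1*(-15750)) + 55/3 = (-376 + 15750) + 55/3 = 15374 + 55/3 = 46177/3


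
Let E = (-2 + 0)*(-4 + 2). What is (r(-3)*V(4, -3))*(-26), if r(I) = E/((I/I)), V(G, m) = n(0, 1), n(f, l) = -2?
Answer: 208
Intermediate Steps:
E = 4 (E = -2*(-2) = 4)
V(G, m) = -2
r(I) = 4 (r(I) = 4/((I/I)) = 4/1 = 4*1 = 4)
(r(-3)*V(4, -3))*(-26) = (4*(-2))*(-26) = -8*(-26) = 208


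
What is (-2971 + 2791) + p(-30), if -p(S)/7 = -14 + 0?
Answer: -82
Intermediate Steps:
p(S) = 98 (p(S) = -7*(-14 + 0) = -7*(-14) = 98)
(-2971 + 2791) + p(-30) = (-2971 + 2791) + 98 = -180 + 98 = -82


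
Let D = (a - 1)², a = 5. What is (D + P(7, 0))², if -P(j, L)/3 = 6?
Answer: 4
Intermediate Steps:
D = 16 (D = (5 - 1)² = 4² = 16)
P(j, L) = -18 (P(j, L) = -3*6 = -18)
(D + P(7, 0))² = (16 - 18)² = (-2)² = 4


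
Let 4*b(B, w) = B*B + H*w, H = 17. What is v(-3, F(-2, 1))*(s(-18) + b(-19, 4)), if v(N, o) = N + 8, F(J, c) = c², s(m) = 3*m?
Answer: 1065/4 ≈ 266.25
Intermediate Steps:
b(B, w) = B²/4 + 17*w/4 (b(B, w) = (B*B + 17*w)/4 = (B² + 17*w)/4 = B²/4 + 17*w/4)
v(N, o) = 8 + N
v(-3, F(-2, 1))*(s(-18) + b(-19, 4)) = (8 - 3)*(3*(-18) + ((¼)*(-19)² + (17/4)*4)) = 5*(-54 + ((¼)*361 + 17)) = 5*(-54 + (361/4 + 17)) = 5*(-54 + 429/4) = 5*(213/4) = 1065/4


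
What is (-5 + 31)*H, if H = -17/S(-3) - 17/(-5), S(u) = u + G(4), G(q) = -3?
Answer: 2431/15 ≈ 162.07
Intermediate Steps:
S(u) = -3 + u (S(u) = u - 3 = -3 + u)
H = 187/30 (H = -17/(-3 - 3) - 17/(-5) = -17/(-6) - 17*(-1/5) = -17*(-1/6) + 17/5 = 17/6 + 17/5 = 187/30 ≈ 6.2333)
(-5 + 31)*H = (-5 + 31)*(187/30) = 26*(187/30) = 2431/15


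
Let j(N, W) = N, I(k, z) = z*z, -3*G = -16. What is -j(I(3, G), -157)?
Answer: -256/9 ≈ -28.444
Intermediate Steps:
G = 16/3 (G = -⅓*(-16) = 16/3 ≈ 5.3333)
I(k, z) = z²
-j(I(3, G), -157) = -(16/3)² = -1*256/9 = -256/9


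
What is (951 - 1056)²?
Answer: 11025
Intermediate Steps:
(951 - 1056)² = (-105)² = 11025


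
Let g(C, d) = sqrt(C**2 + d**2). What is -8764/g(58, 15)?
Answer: -8764*sqrt(3589)/3589 ≈ -146.29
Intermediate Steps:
-8764/g(58, 15) = -8764/sqrt(58**2 + 15**2) = -8764/sqrt(3364 + 225) = -8764*sqrt(3589)/3589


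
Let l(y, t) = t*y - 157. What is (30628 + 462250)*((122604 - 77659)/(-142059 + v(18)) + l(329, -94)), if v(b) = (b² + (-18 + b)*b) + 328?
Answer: -2166395333273428/141407 ≈ -1.5320e+10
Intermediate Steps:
v(b) = 328 + b² + b*(-18 + b) (v(b) = (b² + b*(-18 + b)) + 328 = 328 + b² + b*(-18 + b))
l(y, t) = -157 + t*y
(30628 + 462250)*((122604 - 77659)/(-142059 + v(18)) + l(329, -94)) = (30628 + 462250)*((122604 - 77659)/(-142059 + (328 - 18*18 + 2*18²)) + (-157 - 94*329)) = 492878*(44945/(-142059 + (328 - 324 + 2*324)) + (-157 - 30926)) = 492878*(44945/(-142059 + (328 - 324 + 648)) - 31083) = 492878*(44945/(-142059 + 652) - 31083) = 492878*(44945/(-141407) - 31083) = 492878*(44945*(-1/141407) - 31083) = 492878*(-44945/141407 - 31083) = 492878*(-4395398726/141407) = -2166395333273428/141407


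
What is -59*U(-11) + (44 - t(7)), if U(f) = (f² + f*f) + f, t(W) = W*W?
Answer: -13634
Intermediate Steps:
t(W) = W²
U(f) = f + 2*f² (U(f) = (f² + f²) + f = 2*f² + f = f + 2*f²)
-59*U(-11) + (44 - t(7)) = -(-649)*(1 + 2*(-11)) + (44 - 1*7²) = -(-649)*(1 - 22) + (44 - 1*49) = -(-649)*(-21) + (44 - 49) = -59*231 - 5 = -13629 - 5 = -13634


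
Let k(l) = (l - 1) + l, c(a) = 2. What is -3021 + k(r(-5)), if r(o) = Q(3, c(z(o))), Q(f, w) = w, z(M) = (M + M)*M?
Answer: -3018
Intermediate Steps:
z(M) = 2*M**2 (z(M) = (2*M)*M = 2*M**2)
r(o) = 2
k(l) = -1 + 2*l (k(l) = (-1 + l) + l = -1 + 2*l)
-3021 + k(r(-5)) = -3021 + (-1 + 2*2) = -3021 + (-1 + 4) = -3021 + 3 = -3018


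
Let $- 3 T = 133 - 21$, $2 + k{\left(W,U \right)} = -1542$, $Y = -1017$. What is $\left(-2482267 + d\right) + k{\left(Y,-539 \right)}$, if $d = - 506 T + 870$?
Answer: $- \frac{7392151}{3} \approx -2.4641 \cdot 10^{6}$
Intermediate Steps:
$k{\left(W,U \right)} = -1544$ ($k{\left(W,U \right)} = -2 - 1542 = -1544$)
$T = - \frac{112}{3}$ ($T = - \frac{133 - 21}{3} = \left(- \frac{1}{3}\right) 112 = - \frac{112}{3} \approx -37.333$)
$d = \frac{59282}{3}$ ($d = \left(-506\right) \left(- \frac{112}{3}\right) + 870 = \frac{56672}{3} + 870 = \frac{59282}{3} \approx 19761.0$)
$\left(-2482267 + d\right) + k{\left(Y,-539 \right)} = \left(-2482267 + \frac{59282}{3}\right) - 1544 = - \frac{7387519}{3} - 1544 = - \frac{7392151}{3}$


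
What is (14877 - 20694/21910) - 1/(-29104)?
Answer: 4742997050507/318834320 ≈ 14876.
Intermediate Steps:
(14877 - 20694/21910) - 1/(-29104) = (14877 - 20694/21910) - 1*(-1/29104) = (14877 - 1*10347/10955) + 1/29104 = (14877 - 10347/10955) + 1/29104 = 162967188/10955 + 1/29104 = 4742997050507/318834320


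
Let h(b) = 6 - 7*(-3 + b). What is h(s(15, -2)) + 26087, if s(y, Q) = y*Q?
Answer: 26324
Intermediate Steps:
s(y, Q) = Q*y
h(b) = 27 - 7*b (h(b) = 6 + (21 - 7*b) = 27 - 7*b)
h(s(15, -2)) + 26087 = (27 - (-14)*15) + 26087 = (27 - 7*(-30)) + 26087 = (27 + 210) + 26087 = 237 + 26087 = 26324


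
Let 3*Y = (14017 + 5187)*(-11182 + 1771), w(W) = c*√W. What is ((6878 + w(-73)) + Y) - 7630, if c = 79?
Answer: -60243700 + 79*I*√73 ≈ -6.0244e+7 + 674.98*I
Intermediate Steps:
w(W) = 79*√W
Y = -60242948 (Y = ((14017 + 5187)*(-11182 + 1771))/3 = (19204*(-9411))/3 = (⅓)*(-180728844) = -60242948)
((6878 + w(-73)) + Y) - 7630 = ((6878 + 79*√(-73)) - 60242948) - 7630 = ((6878 + 79*(I*√73)) - 60242948) - 7630 = ((6878 + 79*I*√73) - 60242948) - 7630 = (-60236070 + 79*I*√73) - 7630 = -60243700 + 79*I*√73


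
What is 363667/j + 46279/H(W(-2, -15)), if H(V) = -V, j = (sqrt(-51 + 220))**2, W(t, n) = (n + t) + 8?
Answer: 11094154/1521 ≈ 7294.0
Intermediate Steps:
W(t, n) = 8 + n + t
j = 169 (j = (sqrt(169))**2 = 13**2 = 169)
363667/j + 46279/H(W(-2, -15)) = 363667/169 + 46279/((-(8 - 15 - 2))) = 363667*(1/169) + 46279/((-1*(-9))) = 363667/169 + 46279/9 = 11094154/1521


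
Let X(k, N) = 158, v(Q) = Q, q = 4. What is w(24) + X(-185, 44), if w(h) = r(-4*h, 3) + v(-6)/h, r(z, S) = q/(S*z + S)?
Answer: 179819/1140 ≈ 157.74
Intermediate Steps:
r(z, S) = 4/(S + S*z) (r(z, S) = 4/(S*z + S) = 4/(S + S*z))
w(h) = -6/h + 4/(3*(1 - 4*h)) (w(h) = 4/(3*(1 - 4*h)) - 6/h = -6/h + 4/(3*(1 - 4*h)))
w(24) + X(-185, 44) = (2/3)*(9 - 38*24)/(24*(-1 + 4*24)) + 158 = (2/3)*(1/24)*(9 - 912)/(-1 + 96) + 158 = (2/3)*(1/24)*(-903)/95 + 158 = (2/3)*(1/24)*(1/95)*(-903) + 158 = -301/1140 + 158 = 179819/1140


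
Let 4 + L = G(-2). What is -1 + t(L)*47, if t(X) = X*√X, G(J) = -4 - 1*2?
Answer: -1 - 470*I*√10 ≈ -1.0 - 1486.3*I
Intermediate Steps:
G(J) = -6 (G(J) = -4 - 2 = -6)
L = -10 (L = -4 - 6 = -10)
t(X) = X^(3/2)
-1 + t(L)*47 = -1 + (-10)^(3/2)*47 = -1 - 10*I*√10*47 = -1 - 470*I*√10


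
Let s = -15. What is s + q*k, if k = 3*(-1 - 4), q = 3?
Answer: -60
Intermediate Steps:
k = -15 (k = 3*(-5) = -15)
s + q*k = -15 + 3*(-15) = -15 - 45 = -60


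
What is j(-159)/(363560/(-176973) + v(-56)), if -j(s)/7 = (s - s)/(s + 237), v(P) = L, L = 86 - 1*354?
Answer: 0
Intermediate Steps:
L = -268 (L = 86 - 354 = -268)
v(P) = -268
j(s) = 0 (j(s) = -7*(s - s)/(s + 237) = -0/(237 + s) = -7*0 = 0)
j(-159)/(363560/(-176973) + v(-56)) = 0/(363560/(-176973) - 268) = 0/(363560*(-1/176973) - 268) = 0/(-363560/176973 - 268) = 0/(-47792324/176973) = 0*(-176973/47792324) = 0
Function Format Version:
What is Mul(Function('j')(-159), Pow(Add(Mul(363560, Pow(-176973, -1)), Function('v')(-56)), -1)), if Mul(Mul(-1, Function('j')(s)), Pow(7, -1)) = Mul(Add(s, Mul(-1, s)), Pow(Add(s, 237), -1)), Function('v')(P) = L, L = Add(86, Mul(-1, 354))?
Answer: 0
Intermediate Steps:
L = -268 (L = Add(86, -354) = -268)
Function('v')(P) = -268
Function('j')(s) = 0 (Function('j')(s) = Mul(-7, Mul(Add(s, Mul(-1, s)), Pow(Add(s, 237), -1))) = Mul(-7, Mul(0, Pow(Add(237, s), -1))) = Mul(-7, 0) = 0)
Mul(Function('j')(-159), Pow(Add(Mul(363560, Pow(-176973, -1)), Function('v')(-56)), -1)) = Mul(0, Pow(Add(Mul(363560, Pow(-176973, -1)), -268), -1)) = Mul(0, Pow(Add(Mul(363560, Rational(-1, 176973)), -268), -1)) = Mul(0, Pow(Add(Rational(-363560, 176973), -268), -1)) = Mul(0, Pow(Rational(-47792324, 176973), -1)) = Mul(0, Rational(-176973, 47792324)) = 0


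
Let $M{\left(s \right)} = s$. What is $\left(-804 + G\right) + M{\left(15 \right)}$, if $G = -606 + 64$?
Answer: $-1331$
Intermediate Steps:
$G = -542$
$\left(-804 + G\right) + M{\left(15 \right)} = \left(-804 - 542\right) + 15 = -1346 + 15 = -1331$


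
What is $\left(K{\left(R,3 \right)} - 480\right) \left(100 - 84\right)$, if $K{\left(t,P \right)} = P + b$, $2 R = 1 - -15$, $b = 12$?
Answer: $-7440$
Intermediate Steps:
$R = 8$ ($R = \frac{1 - -15}{2} = \frac{1 + 15}{2} = \frac{1}{2} \cdot 16 = 8$)
$K{\left(t,P \right)} = 12 + P$ ($K{\left(t,P \right)} = P + 12 = 12 + P$)
$\left(K{\left(R,3 \right)} - 480\right) \left(100 - 84\right) = \left(\left(12 + 3\right) - 480\right) \left(100 - 84\right) = \left(15 - 480\right) 16 = \left(-465\right) 16 = -7440$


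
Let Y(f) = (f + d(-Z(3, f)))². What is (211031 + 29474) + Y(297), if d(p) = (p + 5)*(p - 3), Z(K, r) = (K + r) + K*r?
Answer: 2006135377666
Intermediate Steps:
Z(K, r) = K + r + K*r
d(p) = (-3 + p)*(5 + p) (d(p) = (5 + p)*(-3 + p) = (-3 + p)*(5 + p))
Y(f) = (-21 + (-3 - 4*f)² - 7*f)² (Y(f) = (f + (-15 + (-(3 + f + 3*f))² + 2*(-(3 + f + 3*f))))² = (f + (-15 + (-(3 + 4*f))² + 2*(-(3 + 4*f))))² = (f + (-15 + (-3 - 4*f)² + 2*(-3 - 4*f)))² = (f + (-15 + (-3 - 4*f)² + (-6 - 8*f)))² = (f + (-21 + (-3 - 4*f)² - 8*f))² = (-21 + (-3 - 4*f)² - 7*f)²)
(211031 + 29474) + Y(297) = (211031 + 29474) + (21 - (3 + 4*297)² + 7*297)² = 240505 + (21 - (3 + 1188)² + 2079)² = 240505 + (21 - 1*1191² + 2079)² = 240505 + (21 - 1*1418481 + 2079)² = 240505 + (21 - 1418481 + 2079)² = 240505 + (-1416381)² = 240505 + 2006135137161 = 2006135377666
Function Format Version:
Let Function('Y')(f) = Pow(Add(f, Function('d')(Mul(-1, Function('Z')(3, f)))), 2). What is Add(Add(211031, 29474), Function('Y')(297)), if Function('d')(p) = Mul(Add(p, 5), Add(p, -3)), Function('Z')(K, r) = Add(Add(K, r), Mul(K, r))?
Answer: 2006135377666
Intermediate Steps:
Function('Z')(K, r) = Add(K, r, Mul(K, r))
Function('d')(p) = Mul(Add(-3, p), Add(5, p)) (Function('d')(p) = Mul(Add(5, p), Add(-3, p)) = Mul(Add(-3, p), Add(5, p)))
Function('Y')(f) = Pow(Add(-21, Pow(Add(-3, Mul(-4, f)), 2), Mul(-7, f)), 2) (Function('Y')(f) = Pow(Add(f, Add(-15, Pow(Mul(-1, Add(3, f, Mul(3, f))), 2), Mul(2, Mul(-1, Add(3, f, Mul(3, f)))))), 2) = Pow(Add(f, Add(-15, Pow(Mul(-1, Add(3, Mul(4, f))), 2), Mul(2, Mul(-1, Add(3, Mul(4, f)))))), 2) = Pow(Add(f, Add(-15, Pow(Add(-3, Mul(-4, f)), 2), Mul(2, Add(-3, Mul(-4, f))))), 2) = Pow(Add(f, Add(-15, Pow(Add(-3, Mul(-4, f)), 2), Add(-6, Mul(-8, f)))), 2) = Pow(Add(f, Add(-21, Pow(Add(-3, Mul(-4, f)), 2), Mul(-8, f))), 2) = Pow(Add(-21, Pow(Add(-3, Mul(-4, f)), 2), Mul(-7, f)), 2))
Add(Add(211031, 29474), Function('Y')(297)) = Add(Add(211031, 29474), Pow(Add(21, Mul(-1, Pow(Add(3, Mul(4, 297)), 2)), Mul(7, 297)), 2)) = Add(240505, Pow(Add(21, Mul(-1, Pow(Add(3, 1188), 2)), 2079), 2)) = Add(240505, Pow(Add(21, Mul(-1, Pow(1191, 2)), 2079), 2)) = Add(240505, Pow(Add(21, Mul(-1, 1418481), 2079), 2)) = Add(240505, Pow(Add(21, -1418481, 2079), 2)) = Add(240505, Pow(-1416381, 2)) = Add(240505, 2006135137161) = 2006135377666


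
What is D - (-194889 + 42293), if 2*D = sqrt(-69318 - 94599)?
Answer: 152596 + 3*I*sqrt(18213)/2 ≈ 1.526e+5 + 202.43*I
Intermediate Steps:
D = 3*I*sqrt(18213)/2 (D = sqrt(-69318 - 94599)/2 = sqrt(-163917)/2 = (3*I*sqrt(18213))/2 = 3*I*sqrt(18213)/2 ≈ 202.43*I)
D - (-194889 + 42293) = 3*I*sqrt(18213)/2 - (-194889 + 42293) = 3*I*sqrt(18213)/2 - 1*(-152596) = 3*I*sqrt(18213)/2 + 152596 = 152596 + 3*I*sqrt(18213)/2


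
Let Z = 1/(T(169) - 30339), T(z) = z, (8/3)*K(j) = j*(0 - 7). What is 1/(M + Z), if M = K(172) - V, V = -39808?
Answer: 15085/593692802 ≈ 2.5409e-5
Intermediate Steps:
K(j) = -21*j/8 (K(j) = 3*(j*(0 - 7))/8 = 3*(j*(-7))/8 = 3*(-7*j)/8 = -21*j/8)
Z = -1/30170 (Z = 1/(169 - 30339) = 1/(-30170) = -1/30170 ≈ -3.3146e-5)
M = 78713/2 (M = -21/8*172 - 1*(-39808) = -903/2 + 39808 = 78713/2 ≈ 39357.)
1/(M + Z) = 1/(78713/2 - 1/30170) = 1/(593692802/15085) = 15085/593692802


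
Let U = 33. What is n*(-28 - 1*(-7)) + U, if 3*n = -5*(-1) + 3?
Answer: -23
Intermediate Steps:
n = 8/3 (n = (-5*(-1) + 3)/3 = (5 + 3)/3 = (⅓)*8 = 8/3 ≈ 2.6667)
n*(-28 - 1*(-7)) + U = 8*(-28 - 1*(-7))/3 + 33 = 8*(-28 + 7)/3 + 33 = (8/3)*(-21) + 33 = -56 + 33 = -23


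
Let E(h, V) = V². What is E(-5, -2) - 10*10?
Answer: -96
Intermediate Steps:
E(-5, -2) - 10*10 = (-2)² - 10*10 = 4 - 100 = -96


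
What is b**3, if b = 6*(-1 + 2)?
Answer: 216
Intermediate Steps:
b = 6 (b = 6*1 = 6)
b**3 = 6**3 = 216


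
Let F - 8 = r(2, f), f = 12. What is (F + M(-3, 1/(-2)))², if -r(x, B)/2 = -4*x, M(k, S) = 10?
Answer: 1156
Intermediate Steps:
r(x, B) = 8*x (r(x, B) = -(-8)*x = 8*x)
F = 24 (F = 8 + 8*2 = 8 + 16 = 24)
(F + M(-3, 1/(-2)))² = (24 + 10)² = 34² = 1156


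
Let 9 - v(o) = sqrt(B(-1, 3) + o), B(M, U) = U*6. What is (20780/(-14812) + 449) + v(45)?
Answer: 1690779/3703 - 3*sqrt(7) ≈ 448.66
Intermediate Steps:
B(M, U) = 6*U
v(o) = 9 - sqrt(18 + o) (v(o) = 9 - sqrt(6*3 + o) = 9 - sqrt(18 + o))
(20780/(-14812) + 449) + v(45) = (20780/(-14812) + 449) + (9 - sqrt(18 + 45)) = (20780*(-1/14812) + 449) + (9 - sqrt(63)) = (-5195/3703 + 449) + (9 - 3*sqrt(7)) = 1657452/3703 + (9 - 3*sqrt(7)) = 1690779/3703 - 3*sqrt(7)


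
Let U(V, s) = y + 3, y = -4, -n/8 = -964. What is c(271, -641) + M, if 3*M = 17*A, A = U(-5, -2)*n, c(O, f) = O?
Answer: -130291/3 ≈ -43430.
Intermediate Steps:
n = 7712 (n = -8*(-964) = 7712)
U(V, s) = -1 (U(V, s) = -4 + 3 = -1)
A = -7712 (A = -1*7712 = -7712)
M = -131104/3 (M = (17*(-7712))/3 = (⅓)*(-131104) = -131104/3 ≈ -43701.)
c(271, -641) + M = 271 - 131104/3 = -130291/3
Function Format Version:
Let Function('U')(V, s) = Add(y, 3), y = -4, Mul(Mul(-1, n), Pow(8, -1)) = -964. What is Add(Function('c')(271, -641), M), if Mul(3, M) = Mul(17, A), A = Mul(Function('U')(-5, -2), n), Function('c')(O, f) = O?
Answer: Rational(-130291, 3) ≈ -43430.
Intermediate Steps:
n = 7712 (n = Mul(-8, -964) = 7712)
Function('U')(V, s) = -1 (Function('U')(V, s) = Add(-4, 3) = -1)
A = -7712 (A = Mul(-1, 7712) = -7712)
M = Rational(-131104, 3) (M = Mul(Rational(1, 3), Mul(17, -7712)) = Mul(Rational(1, 3), -131104) = Rational(-131104, 3) ≈ -43701.)
Add(Function('c')(271, -641), M) = Add(271, Rational(-131104, 3)) = Rational(-130291, 3)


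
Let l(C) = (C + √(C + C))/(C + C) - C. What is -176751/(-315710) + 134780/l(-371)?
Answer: 23495039114604731/64660622243510 + 269560*I*√742/204810181 ≈ 363.36 + 0.035851*I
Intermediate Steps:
l(C) = -C + (C + √2*√C)/(2*C) (l(C) = (C + √(2*C))/((2*C)) - C = (C + √2*√C)*(1/(2*C)) - C = (C + √2*√C)/(2*C) - C = -C + (C + √2*√C)/(2*C))
-176751/(-315710) + 134780/l(-371) = -176751/(-315710) + 134780/(½ - 1*(-371) + √2/(2*√(-371))) = -176751*(-1/315710) + 134780/(½ + 371 + √2*(-I*√371/371)/2) = 176751/315710 + 134780/(½ + 371 - I*√742/742) = 176751/315710 + 134780/(743/2 - I*√742/742)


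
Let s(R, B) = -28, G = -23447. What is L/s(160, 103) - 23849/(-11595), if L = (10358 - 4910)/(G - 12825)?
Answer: 3035574443/1472008440 ≈ 2.0622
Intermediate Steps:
L = -681/4534 (L = (10358 - 4910)/(-23447 - 12825) = 5448/(-36272) = 5448*(-1/36272) = -681/4534 ≈ -0.15020)
L/s(160, 103) - 23849/(-11595) = -681/4534/(-28) - 23849/(-11595) = -681/4534*(-1/28) - 23849*(-1/11595) = 681/126952 + 23849/11595 = 3035574443/1472008440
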